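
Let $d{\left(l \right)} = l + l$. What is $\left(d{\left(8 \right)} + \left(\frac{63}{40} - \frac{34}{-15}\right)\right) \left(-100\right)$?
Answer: $- \frac{11905}{6} \approx -1984.2$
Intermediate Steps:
$d{\left(l \right)} = 2 l$
$\left(d{\left(8 \right)} + \left(\frac{63}{40} - \frac{34}{-15}\right)\right) \left(-100\right) = \left(2 \cdot 8 + \left(\frac{63}{40} - \frac{34}{-15}\right)\right) \left(-100\right) = \left(16 + \left(63 \cdot \frac{1}{40} - - \frac{34}{15}\right)\right) \left(-100\right) = \left(16 + \left(\frac{63}{40} + \frac{34}{15}\right)\right) \left(-100\right) = \left(16 + \frac{461}{120}\right) \left(-100\right) = \frac{2381}{120} \left(-100\right) = - \frac{11905}{6}$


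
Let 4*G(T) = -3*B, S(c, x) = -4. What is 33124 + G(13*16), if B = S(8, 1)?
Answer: 33127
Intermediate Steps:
B = -4
G(T) = 3 (G(T) = (-3*(-4))/4 = (¼)*12 = 3)
33124 + G(13*16) = 33124 + 3 = 33127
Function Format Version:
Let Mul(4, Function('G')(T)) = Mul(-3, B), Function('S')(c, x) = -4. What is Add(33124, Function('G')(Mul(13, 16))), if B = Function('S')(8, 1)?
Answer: 33127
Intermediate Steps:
B = -4
Function('G')(T) = 3 (Function('G')(T) = Mul(Rational(1, 4), Mul(-3, -4)) = Mul(Rational(1, 4), 12) = 3)
Add(33124, Function('G')(Mul(13, 16))) = Add(33124, 3) = 33127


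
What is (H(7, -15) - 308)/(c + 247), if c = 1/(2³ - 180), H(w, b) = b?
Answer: -3268/2499 ≈ -1.3077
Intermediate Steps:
c = -1/172 (c = 1/(8 - 180) = 1/(-172) = -1/172 ≈ -0.0058140)
(H(7, -15) - 308)/(c + 247) = (-15 - 308)/(-1/172 + 247) = -323/42483/172 = -323*172/42483 = -3268/2499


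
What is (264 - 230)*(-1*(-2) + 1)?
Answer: 102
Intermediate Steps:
(264 - 230)*(-1*(-2) + 1) = 34*(2 + 1) = 34*3 = 102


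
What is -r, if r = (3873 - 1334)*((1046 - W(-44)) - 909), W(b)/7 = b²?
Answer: 34060685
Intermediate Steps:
W(b) = 7*b²
r = -34060685 (r = (3873 - 1334)*((1046 - 7*(-44)²) - 909) = 2539*((1046 - 7*1936) - 909) = 2539*((1046 - 1*13552) - 909) = 2539*((1046 - 13552) - 909) = 2539*(-12506 - 909) = 2539*(-13415) = -34060685)
-r = -1*(-34060685) = 34060685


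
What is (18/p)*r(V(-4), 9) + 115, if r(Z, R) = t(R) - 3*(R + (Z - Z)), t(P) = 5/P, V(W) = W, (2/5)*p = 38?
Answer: 10449/95 ≈ 109.99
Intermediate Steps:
p = 95 (p = (5/2)*38 = 95)
r(Z, R) = -3*R + 5/R (r(Z, R) = 5/R - 3*(R + (Z - Z)) = 5/R - 3*(R + 0) = 5/R - 3*R = -3*R + 5/R)
(18/p)*r(V(-4), 9) + 115 = (18/95)*(-3*9 + 5/9) + 115 = (18*(1/95))*(-27 + 5*(1/9)) + 115 = 18*(-27 + 5/9)/95 + 115 = (18/95)*(-238/9) + 115 = -476/95 + 115 = 10449/95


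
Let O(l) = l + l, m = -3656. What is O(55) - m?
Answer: 3766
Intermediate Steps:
O(l) = 2*l
O(55) - m = 2*55 - 1*(-3656) = 110 + 3656 = 3766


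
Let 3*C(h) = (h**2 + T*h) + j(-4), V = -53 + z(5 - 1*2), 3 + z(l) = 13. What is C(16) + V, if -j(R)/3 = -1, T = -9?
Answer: -14/3 ≈ -4.6667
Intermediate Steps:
z(l) = 10 (z(l) = -3 + 13 = 10)
j(R) = 3 (j(R) = -3*(-1) = 3)
V = -43 (V = -53 + 10 = -43)
C(h) = 1 - 3*h + h**2/3 (C(h) = ((h**2 - 9*h) + 3)/3 = (3 + h**2 - 9*h)/3 = 1 - 3*h + h**2/3)
C(16) + V = (1 - 3*16 + (1/3)*16**2) - 43 = (1 - 48 + (1/3)*256) - 43 = (1 - 48 + 256/3) - 43 = 115/3 - 43 = -14/3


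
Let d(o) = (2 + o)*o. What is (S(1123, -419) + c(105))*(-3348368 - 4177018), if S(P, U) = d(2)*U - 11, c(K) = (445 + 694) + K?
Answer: 15946292934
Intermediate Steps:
d(o) = o*(2 + o)
c(K) = 1139 + K
S(P, U) = -11 + 8*U (S(P, U) = (2*(2 + 2))*U - 11 = (2*4)*U - 11 = 8*U - 11 = -11 + 8*U)
(S(1123, -419) + c(105))*(-3348368 - 4177018) = ((-11 + 8*(-419)) + (1139 + 105))*(-3348368 - 4177018) = ((-11 - 3352) + 1244)*(-7525386) = (-3363 + 1244)*(-7525386) = -2119*(-7525386) = 15946292934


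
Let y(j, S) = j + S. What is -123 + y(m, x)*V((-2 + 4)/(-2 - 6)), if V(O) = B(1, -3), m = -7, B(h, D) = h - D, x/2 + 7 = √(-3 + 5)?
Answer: -207 + 8*√2 ≈ -195.69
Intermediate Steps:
x = -14 + 2*√2 (x = -14 + 2*√(-3 + 5) = -14 + 2*√2 ≈ -11.172)
V(O) = 4 (V(O) = 1 - 1*(-3) = 1 + 3 = 4)
y(j, S) = S + j
-123 + y(m, x)*V((-2 + 4)/(-2 - 6)) = -123 + ((-14 + 2*√2) - 7)*4 = -123 + (-21 + 2*√2)*4 = -123 + (-84 + 8*√2) = -207 + 8*√2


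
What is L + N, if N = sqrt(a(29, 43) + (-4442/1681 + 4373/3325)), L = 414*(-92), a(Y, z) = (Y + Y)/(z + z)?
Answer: -38088 + I*sqrt(897373814554)/1172395 ≈ -38088.0 + 0.808*I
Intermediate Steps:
a(Y, z) = Y/z (a(Y, z) = (2*Y)/((2*z)) = (2*Y)*(1/(2*z)) = Y/z)
L = -38088
N = I*sqrt(897373814554)/1172395 (N = sqrt(29/43 + (-4442/1681 + 4373/3325)) = sqrt(29/43 - 7418637/5589325) = sqrt(-156910966/240340975) = I*sqrt(897373814554)/1172395 ≈ 0.808*I)
L + N = -38088 + I*sqrt(897373814554)/1172395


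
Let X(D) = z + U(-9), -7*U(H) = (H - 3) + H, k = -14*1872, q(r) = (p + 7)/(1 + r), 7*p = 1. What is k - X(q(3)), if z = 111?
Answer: -26322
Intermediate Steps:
p = ⅐ (p = (⅐)*1 = ⅐ ≈ 0.14286)
q(r) = 50/(7*(1 + r)) (q(r) = (⅐ + 7)/(1 + r) = 50/(7*(1 + r)))
k = -26208
U(H) = 3/7 - 2*H/7 (U(H) = -((H - 3) + H)/7 = -((-3 + H) + H)/7 = -(-3 + 2*H)/7 = 3/7 - 2*H/7)
X(D) = 114 (X(D) = 111 + (3/7 - 2/7*(-9)) = 111 + (3/7 + 18/7) = 111 + 3 = 114)
k - X(q(3)) = -26208 - 1*114 = -26208 - 114 = -26322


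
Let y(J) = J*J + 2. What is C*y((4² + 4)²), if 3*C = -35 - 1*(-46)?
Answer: 586674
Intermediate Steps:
y(J) = 2 + J² (y(J) = J² + 2 = 2 + J²)
C = 11/3 (C = (-35 - 1*(-46))/3 = (-35 + 46)/3 = (⅓)*11 = 11/3 ≈ 3.6667)
C*y((4² + 4)²) = 11*(2 + ((4² + 4)²)²)/3 = 11*(2 + ((16 + 4)²)²)/3 = 11*(2 + (20²)²)/3 = 11*(2 + 400²)/3 = 11*(2 + 160000)/3 = (11/3)*160002 = 586674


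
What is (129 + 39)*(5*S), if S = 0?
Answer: 0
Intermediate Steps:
(129 + 39)*(5*S) = (129 + 39)*(5*0) = 168*0 = 0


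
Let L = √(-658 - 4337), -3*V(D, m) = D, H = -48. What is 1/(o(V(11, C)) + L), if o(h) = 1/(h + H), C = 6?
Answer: -155/40001628 - 24025*I*√555/40001628 ≈ -3.8748e-6 - 0.014149*I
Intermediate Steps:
V(D, m) = -D/3
o(h) = 1/(-48 + h) (o(h) = 1/(h - 48) = 1/(-48 + h))
L = 3*I*√555 (L = √(-4995) = 3*I*√555 ≈ 70.675*I)
1/(o(V(11, C)) + L) = 1/(1/(-48 - ⅓*11) + 3*I*√555) = 1/(1/(-48 - 11/3) + 3*I*√555) = 1/(1/(-155/3) + 3*I*√555) = 1/(-3/155 + 3*I*√555)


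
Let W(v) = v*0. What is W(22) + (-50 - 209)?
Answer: -259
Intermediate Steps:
W(v) = 0
W(22) + (-50 - 209) = 0 + (-50 - 209) = 0 - 259 = -259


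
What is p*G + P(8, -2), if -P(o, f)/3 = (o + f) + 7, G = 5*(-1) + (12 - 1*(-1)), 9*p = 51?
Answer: 19/3 ≈ 6.3333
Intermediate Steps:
p = 17/3 (p = (⅑)*51 = 17/3 ≈ 5.6667)
G = 8 (G = -5 + (12 + 1) = -5 + 13 = 8)
P(o, f) = -21 - 3*f - 3*o (P(o, f) = -3*((o + f) + 7) = -3*((f + o) + 7) = -3*(7 + f + o) = -21 - 3*f - 3*o)
p*G + P(8, -2) = (17/3)*8 + (-21 - 3*(-2) - 3*8) = 136/3 + (-21 + 6 - 24) = 136/3 - 39 = 19/3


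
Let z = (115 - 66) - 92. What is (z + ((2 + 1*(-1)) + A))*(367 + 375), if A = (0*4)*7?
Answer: -31164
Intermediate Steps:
z = -43 (z = 49 - 92 = -43)
A = 0 (A = 0*7 = 0)
(z + ((2 + 1*(-1)) + A))*(367 + 375) = (-43 + ((2 + 1*(-1)) + 0))*(367 + 375) = (-43 + ((2 - 1) + 0))*742 = (-43 + (1 + 0))*742 = (-43 + 1)*742 = -42*742 = -31164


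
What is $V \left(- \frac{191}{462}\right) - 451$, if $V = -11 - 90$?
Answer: $- \frac{189071}{462} \approx -409.24$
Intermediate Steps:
$V = -101$ ($V = -11 - 90 = -101$)
$V \left(- \frac{191}{462}\right) - 451 = - 101 \left(- \frac{191}{462}\right) - 451 = - 101 \left(\left(-191\right) \frac{1}{462}\right) - 451 = \left(-101\right) \left(- \frac{191}{462}\right) - 451 = \frac{19291}{462} - 451 = - \frac{189071}{462}$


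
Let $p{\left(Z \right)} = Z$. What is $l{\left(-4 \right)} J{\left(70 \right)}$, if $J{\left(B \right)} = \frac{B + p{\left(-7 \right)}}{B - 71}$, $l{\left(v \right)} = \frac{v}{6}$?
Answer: $42$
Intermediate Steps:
$l{\left(v \right)} = \frac{v}{6}$ ($l{\left(v \right)} = v \frac{1}{6} = \frac{v}{6}$)
$J{\left(B \right)} = \frac{-7 + B}{-71 + B}$ ($J{\left(B \right)} = \frac{B - 7}{B - 71} = \frac{-7 + B}{-71 + B}$)
$l{\left(-4 \right)} J{\left(70 \right)} = \frac{1}{6} \left(-4\right) \frac{-7 + 70}{-71 + 70} = - \frac{2 \frac{1}{-1} \cdot 63}{3} = - \frac{2 \left(\left(-1\right) 63\right)}{3} = \left(- \frac{2}{3}\right) \left(-63\right) = 42$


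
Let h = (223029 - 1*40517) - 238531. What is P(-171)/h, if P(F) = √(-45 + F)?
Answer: -2*I*√6/18673 ≈ -0.00026236*I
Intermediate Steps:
h = -56019 (h = (223029 - 40517) - 238531 = 182512 - 238531 = -56019)
P(-171)/h = √(-45 - 171)/(-56019) = √(-216)*(-1/56019) = (6*I*√6)*(-1/56019) = -2*I*√6/18673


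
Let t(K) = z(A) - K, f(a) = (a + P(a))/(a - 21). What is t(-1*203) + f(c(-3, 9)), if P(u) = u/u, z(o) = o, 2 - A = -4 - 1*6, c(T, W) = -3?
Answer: 2581/12 ≈ 215.08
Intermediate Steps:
A = 12 (A = 2 - (-4 - 1*6) = 2 - (-4 - 6) = 2 - 1*(-10) = 2 + 10 = 12)
P(u) = 1
f(a) = (1 + a)/(-21 + a) (f(a) = (a + 1)/(a - 21) = (1 + a)/(-21 + a))
t(K) = 12 - K
t(-1*203) + f(c(-3, 9)) = (12 - (-1)*203) + (1 - 3)/(-21 - 3) = (12 - 1*(-203)) - 2/(-24) = (12 + 203) - 1/24*(-2) = 215 + 1/12 = 2581/12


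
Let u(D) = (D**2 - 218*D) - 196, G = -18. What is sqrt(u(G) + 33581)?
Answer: sqrt(37633) ≈ 193.99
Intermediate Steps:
u(D) = -196 + D**2 - 218*D
sqrt(u(G) + 33581) = sqrt((-196 + (-18)**2 - 218*(-18)) + 33581) = sqrt((-196 + 324 + 3924) + 33581) = sqrt(4052 + 33581) = sqrt(37633)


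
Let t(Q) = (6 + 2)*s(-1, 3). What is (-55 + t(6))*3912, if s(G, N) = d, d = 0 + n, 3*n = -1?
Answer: -225592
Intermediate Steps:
n = -1/3 (n = (1/3)*(-1) = -1/3 ≈ -0.33333)
d = -1/3 (d = 0 - 1/3 = -1/3 ≈ -0.33333)
s(G, N) = -1/3
t(Q) = -8/3 (t(Q) = (6 + 2)*(-1/3) = 8*(-1/3) = -8/3)
(-55 + t(6))*3912 = (-55 - 8/3)*3912 = -173/3*3912 = -225592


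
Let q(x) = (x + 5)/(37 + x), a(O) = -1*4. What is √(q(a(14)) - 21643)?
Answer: I*√23569194/33 ≈ 147.12*I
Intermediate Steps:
a(O) = -4
q(x) = (5 + x)/(37 + x)
√(q(a(14)) - 21643) = √((5 - 4)/(37 - 4) - 21643) = √(1/33 - 21643) = √(-714218/33) = I*√23569194/33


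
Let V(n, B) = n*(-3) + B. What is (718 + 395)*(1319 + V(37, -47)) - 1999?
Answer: 1290194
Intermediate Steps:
V(n, B) = B - 3*n (V(n, B) = -3*n + B = B - 3*n)
(718 + 395)*(1319 + V(37, -47)) - 1999 = (718 + 395)*(1319 + (-47 - 3*37)) - 1999 = 1113*(1319 + (-47 - 111)) - 1999 = 1113*(1319 - 158) - 1999 = 1113*1161 - 1999 = 1292193 - 1999 = 1290194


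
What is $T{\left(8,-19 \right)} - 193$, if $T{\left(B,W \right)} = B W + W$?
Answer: $-364$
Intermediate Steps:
$T{\left(B,W \right)} = W + B W$
$T{\left(8,-19 \right)} - 193 = - 19 \left(1 + 8\right) - 193 = \left(-19\right) 9 - 193 = -171 - 193 = -364$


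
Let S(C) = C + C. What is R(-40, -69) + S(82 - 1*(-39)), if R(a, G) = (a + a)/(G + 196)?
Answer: 30654/127 ≈ 241.37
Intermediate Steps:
S(C) = 2*C
R(a, G) = 2*a/(196 + G) (R(a, G) = (2*a)/(196 + G) = 2*a/(196 + G))
R(-40, -69) + S(82 - 1*(-39)) = 2*(-40)/(196 - 69) + 2*(82 - 1*(-39)) = 2*(-40)/127 + 2*(82 + 39) = 2*(-40)*(1/127) + 2*121 = -80/127 + 242 = 30654/127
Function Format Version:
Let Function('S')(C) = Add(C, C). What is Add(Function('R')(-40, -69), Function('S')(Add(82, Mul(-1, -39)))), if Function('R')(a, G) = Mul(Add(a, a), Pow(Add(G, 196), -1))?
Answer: Rational(30654, 127) ≈ 241.37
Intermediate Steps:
Function('S')(C) = Mul(2, C)
Function('R')(a, G) = Mul(2, a, Pow(Add(196, G), -1)) (Function('R')(a, G) = Mul(Mul(2, a), Pow(Add(196, G), -1)) = Mul(2, a, Pow(Add(196, G), -1)))
Add(Function('R')(-40, -69), Function('S')(Add(82, Mul(-1, -39)))) = Add(Mul(2, -40, Pow(Add(196, -69), -1)), Mul(2, Add(82, Mul(-1, -39)))) = Add(Mul(2, -40, Pow(127, -1)), Mul(2, Add(82, 39))) = Add(Mul(2, -40, Rational(1, 127)), Mul(2, 121)) = Add(Rational(-80, 127), 242) = Rational(30654, 127)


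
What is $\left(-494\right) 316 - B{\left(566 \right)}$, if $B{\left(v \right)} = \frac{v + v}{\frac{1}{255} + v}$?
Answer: $- \frac{22530935084}{144331} \approx -1.5611 \cdot 10^{5}$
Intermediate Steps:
$B{\left(v \right)} = \frac{2 v}{\frac{1}{255} + v}$
$\left(-494\right) 316 - B{\left(566 \right)} = \left(-494\right) 316 - 510 \cdot 566 \frac{1}{1 + 255 \cdot 566} = -156104 - 510 \cdot 566 \frac{1}{1 + 144330} = -156104 - 510 \cdot 566 \cdot \frac{1}{144331} = -156104 - \frac{288660}{144331} = - \frac{22530935084}{144331}$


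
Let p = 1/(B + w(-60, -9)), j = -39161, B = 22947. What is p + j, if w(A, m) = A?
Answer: -896277806/22887 ≈ -39161.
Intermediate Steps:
p = 1/22887 (p = 1/(22947 - 60) = 1/22887 ≈ 4.3693e-5)
p + j = 1/22887 - 39161 = -896277806/22887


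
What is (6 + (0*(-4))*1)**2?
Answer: 36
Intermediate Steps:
(6 + (0*(-4))*1)**2 = (6 + 0*1)**2 = (6 + 0)**2 = 6**2 = 36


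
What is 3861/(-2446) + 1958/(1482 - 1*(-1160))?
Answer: -2705747/3231166 ≈ -0.83739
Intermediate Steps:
3861/(-2446) + 1958/(1482 - 1*(-1160)) = 3861*(-1/2446) + 1958/(1482 + 1160) = -3861/2446 + 1958/2642 = -3861/2446 + 1958*(1/2642) = -3861/2446 + 979/1321 = -2705747/3231166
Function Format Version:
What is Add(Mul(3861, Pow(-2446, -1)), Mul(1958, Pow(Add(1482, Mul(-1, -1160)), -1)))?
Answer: Rational(-2705747, 3231166) ≈ -0.83739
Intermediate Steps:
Add(Mul(3861, Pow(-2446, -1)), Mul(1958, Pow(Add(1482, Mul(-1, -1160)), -1))) = Add(Mul(3861, Rational(-1, 2446)), Mul(1958, Pow(Add(1482, 1160), -1))) = Add(Rational(-3861, 2446), Mul(1958, Pow(2642, -1))) = Add(Rational(-3861, 2446), Mul(1958, Rational(1, 2642))) = Add(Rational(-3861, 2446), Rational(979, 1321)) = Rational(-2705747, 3231166)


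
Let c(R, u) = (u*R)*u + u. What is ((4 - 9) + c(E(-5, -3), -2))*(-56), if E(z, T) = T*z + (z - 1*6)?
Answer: -504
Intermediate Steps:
E(z, T) = -6 + z + T*z (E(z, T) = T*z + (z - 6) = T*z + (-6 + z) = -6 + z + T*z)
c(R, u) = u + R*u² (c(R, u) = (R*u)*u + u = R*u² + u = u + R*u²)
((4 - 9) + c(E(-5, -3), -2))*(-56) = ((4 - 9) - 2*(1 + (-6 - 5 - 3*(-5))*(-2)))*(-56) = (-5 - 2*(1 + (-6 - 5 + 15)*(-2)))*(-56) = (-5 - 2*(1 + 4*(-2)))*(-56) = (-5 - 2*(1 - 8))*(-56) = (-5 - 2*(-7))*(-56) = (-5 + 14)*(-56) = 9*(-56) = -504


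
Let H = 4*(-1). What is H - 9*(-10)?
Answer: 86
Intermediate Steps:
H = -4
H - 9*(-10) = -4 - 9*(-10) = -4 + 90 = 86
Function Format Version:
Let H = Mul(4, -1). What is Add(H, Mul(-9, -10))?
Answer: 86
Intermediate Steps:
H = -4
Add(H, Mul(-9, -10)) = Add(-4, Mul(-9, -10)) = Add(-4, 90) = 86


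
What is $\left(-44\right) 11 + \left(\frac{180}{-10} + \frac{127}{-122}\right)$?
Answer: $- \frac{61371}{122} \approx -503.04$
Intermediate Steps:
$\left(-44\right) 11 + \left(\frac{180}{-10} + \frac{127}{-122}\right) = -484 + \left(180 \left(- \frac{1}{10}\right) + 127 \left(- \frac{1}{122}\right)\right) = -484 - \frac{2323}{122} = - \frac{61371}{122}$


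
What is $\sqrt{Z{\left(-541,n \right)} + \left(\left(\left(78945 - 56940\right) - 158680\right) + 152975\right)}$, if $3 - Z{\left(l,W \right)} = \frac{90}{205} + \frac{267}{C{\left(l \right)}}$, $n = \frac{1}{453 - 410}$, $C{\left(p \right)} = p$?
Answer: $\frac{46 \sqrt{3790666357}}{22181} \approx 127.68$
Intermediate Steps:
$n = \frac{1}{43} \approx 0.023256$
$Z{\left(l,W \right)} = \frac{105}{41} - \frac{267}{l}$ ($Z{\left(l,W \right)} = 3 - \left(\frac{90}{205} + \frac{267}{l}\right) = 3 - \left(90 \cdot \frac{1}{205} + \frac{267}{l}\right) = 3 - \left(\frac{18}{41} + \frac{267}{l}\right) = \frac{105}{41} - \frac{267}{l}$)
$\sqrt{Z{\left(-541,n \right)} + \left(\left(\left(78945 - 56940\right) - 158680\right) + 152975\right)} = \sqrt{\left(\frac{105}{41} - \frac{267}{-541}\right) + \left(\left(\left(78945 - 56940\right) - 158680\right) + 152975\right)} = \sqrt{\left(\frac{105}{41} - - \frac{267}{541}\right) + \left(\left(22005 - 158680\right) + 152975\right)} = \sqrt{\left(\frac{105}{41} + \frac{267}{541}\right) + \left(-136675 + 152975\right)} = \sqrt{\frac{67752}{22181} + 16300} = \sqrt{\frac{361618052}{22181}} = \frac{46 \sqrt{3790666357}}{22181}$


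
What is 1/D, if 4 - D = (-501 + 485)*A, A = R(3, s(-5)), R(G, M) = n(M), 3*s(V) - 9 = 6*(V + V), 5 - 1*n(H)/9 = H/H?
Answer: 1/580 ≈ 0.0017241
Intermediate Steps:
n(H) = 36 (n(H) = 45 - 9*H/H = 45 - 9*1 = 45 - 9 = 36)
s(V) = 3 + 4*V (s(V) = 3 + (6*(V + V))/3 = 3 + (6*(2*V))/3 = 3 + (12*V)/3 = 3 + 4*V)
R(G, M) = 36
A = 36
D = 580 (D = 4 - (-501 + 485)*36 = 4 - (-16)*36 = 4 - 1*(-576) = 4 + 576 = 580)
1/D = 1/580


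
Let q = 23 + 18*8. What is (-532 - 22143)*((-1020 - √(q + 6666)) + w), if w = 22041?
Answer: -476651175 + 22675*√6833 ≈ -4.7478e+8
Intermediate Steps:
q = 167 (q = 23 + 144 = 167)
(-532 - 22143)*((-1020 - √(q + 6666)) + w) = (-532 - 22143)*((-1020 - √(167 + 6666)) + 22041) = -22675*((-1020 - √6833) + 22041) = -22675*(21021 - √6833) = -476651175 + 22675*√6833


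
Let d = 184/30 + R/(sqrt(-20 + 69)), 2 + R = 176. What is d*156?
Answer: 169208/35 ≈ 4834.5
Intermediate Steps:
R = 174 (R = -2 + 176 = 174)
d = 3254/105 (d = 184/30 + 174/(sqrt(-20 + 69)) = 184*(1/30) + 174/(sqrt(49)) = 92/15 + 174/7 = 3254/105 ≈ 30.990)
d*156 = (3254/105)*156 = 169208/35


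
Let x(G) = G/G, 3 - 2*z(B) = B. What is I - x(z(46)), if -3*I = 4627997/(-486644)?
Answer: 3168065/1459932 ≈ 2.1700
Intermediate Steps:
z(B) = 3/2 - B/2
I = 4627997/1459932 (I = -4627997/(3*(-486644)) = -4627997*(-1)/(3*486644) = -1/3*(-4627997/486644) = 4627997/1459932 ≈ 3.1700)
x(G) = 1
I - x(z(46)) = 4627997/1459932 - 1*1 = 4627997/1459932 - 1 = 3168065/1459932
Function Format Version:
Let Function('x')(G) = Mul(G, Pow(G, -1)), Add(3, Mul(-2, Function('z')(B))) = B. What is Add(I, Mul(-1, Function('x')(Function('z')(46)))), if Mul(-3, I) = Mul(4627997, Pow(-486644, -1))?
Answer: Rational(3168065, 1459932) ≈ 2.1700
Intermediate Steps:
Function('z')(B) = Add(Rational(3, 2), Mul(Rational(-1, 2), B))
I = Rational(4627997, 1459932) (I = Mul(Rational(-1, 3), Mul(4627997, Pow(-486644, -1))) = Mul(Rational(-1, 3), Mul(4627997, Rational(-1, 486644))) = Mul(Rational(-1, 3), Rational(-4627997, 486644)) = Rational(4627997, 1459932) ≈ 3.1700)
Function('x')(G) = 1
Add(I, Mul(-1, Function('x')(Function('z')(46)))) = Add(Rational(4627997, 1459932), Mul(-1, 1)) = Add(Rational(4627997, 1459932), -1) = Rational(3168065, 1459932)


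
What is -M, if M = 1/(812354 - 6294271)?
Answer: 1/5481917 ≈ 1.8242e-7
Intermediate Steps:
M = -1/5481917 (M = 1/(-5481917) = -1/5481917 ≈ -1.8242e-7)
-M = -1*(-1/5481917) = 1/5481917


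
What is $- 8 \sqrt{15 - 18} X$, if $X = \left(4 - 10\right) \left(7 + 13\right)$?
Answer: $960 i \sqrt{3} \approx 1662.8 i$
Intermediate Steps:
$X = -120$ ($X = \left(-6\right) 20 = -120$)
$- 8 \sqrt{15 - 18} X = - 8 \sqrt{15 - 18} \left(-120\right) = - 8 \sqrt{-3} \left(-120\right) = - 8 i \sqrt{3} \left(-120\right) = 960 i \sqrt{3}$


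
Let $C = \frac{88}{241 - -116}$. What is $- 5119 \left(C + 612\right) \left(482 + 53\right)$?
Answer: $- \frac{598595486380}{357} \approx -1.6767 \cdot 10^{9}$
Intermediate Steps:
$C = \frac{88}{357}$ ($C = \frac{88}{241 + 116} = \frac{88}{357} \approx 0.2465$)
$- 5119 \left(C + 612\right) \left(482 + 53\right) = - 5119 \left(\frac{88}{357} + 612\right) \left(482 + 53\right) = - 5119 \cdot \frac{218572}{357} \cdot 535 = \left(-5119\right) \frac{116936020}{357} = - \frac{598595486380}{357}$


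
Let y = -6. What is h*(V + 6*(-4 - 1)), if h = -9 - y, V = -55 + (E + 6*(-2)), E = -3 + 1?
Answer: 297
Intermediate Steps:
E = -2
V = -69 (V = -55 + (-2 + 6*(-2)) = -55 + (-2 - 12) = -55 - 14 = -69)
h = -3 (h = -9 - 1*(-6) = -9 + 6 = -3)
h*(V + 6*(-4 - 1)) = -3*(-69 + 6*(-4 - 1)) = -3*(-69 + 6*(-5)) = -3*(-69 - 30) = -3*(-99) = 297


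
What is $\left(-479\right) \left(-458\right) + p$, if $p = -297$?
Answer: $219085$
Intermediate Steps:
$\left(-479\right) \left(-458\right) + p = \left(-479\right) \left(-458\right) - 297 = 219382 - 297 = 219085$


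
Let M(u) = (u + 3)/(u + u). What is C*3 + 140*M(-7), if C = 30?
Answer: 130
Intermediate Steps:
M(u) = (3 + u)/(2*u) (M(u) = (3 + u)/((2*u)) = (3 + u)*(1/(2*u)) = (3 + u)/(2*u))
C*3 + 140*M(-7) = 30*3 + 140*((½)*(3 - 7)/(-7)) = 90 + 140*((½)*(-⅐)*(-4)) = 90 + 140*(2/7) = 90 + 40 = 130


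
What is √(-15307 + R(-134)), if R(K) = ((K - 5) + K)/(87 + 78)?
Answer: 2*I*√11577170/55 ≈ 123.73*I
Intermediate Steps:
R(K) = -1/33 + 2*K/165 (R(K) = ((-5 + K) + K)/165 = (-5 + 2*K)*(1/165) = -1/33 + 2*K/165)
√(-15307 + R(-134)) = √(-15307 + (-1/33 + (2/165)*(-134))) = √(-15307 + (-1/33 - 268/165)) = √(-15307 - 91/55) = √(-841976/55) = 2*I*√11577170/55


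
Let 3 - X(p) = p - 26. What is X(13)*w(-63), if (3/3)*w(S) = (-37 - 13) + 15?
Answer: -560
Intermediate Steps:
X(p) = 29 - p (X(p) = 3 - (p - 26) = 3 - (-26 + p) = 3 + (26 - p) = 29 - p)
w(S) = -35 (w(S) = (-37 - 13) + 15 = -50 + 15 = -35)
X(13)*w(-63) = (29 - 1*13)*(-35) = (29 - 13)*(-35) = 16*(-35) = -560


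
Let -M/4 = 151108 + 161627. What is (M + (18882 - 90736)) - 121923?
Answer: -1444717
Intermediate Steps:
M = -1250940 (M = -4*(151108 + 161627) = -4*312735 = -1250940)
(M + (18882 - 90736)) - 121923 = (-1250940 + (18882 - 90736)) - 121923 = (-1250940 - 71854) - 121923 = -1322794 - 121923 = -1444717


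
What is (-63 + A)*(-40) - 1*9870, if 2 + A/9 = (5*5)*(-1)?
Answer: 2370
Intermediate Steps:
A = -243 (A = -18 + 9*((5*5)*(-1)) = -18 + 9*(25*(-1)) = -18 + 9*(-25) = -18 - 225 = -243)
(-63 + A)*(-40) - 1*9870 = (-63 - 243)*(-40) - 1*9870 = -306*(-40) - 9870 = 12240 - 9870 = 2370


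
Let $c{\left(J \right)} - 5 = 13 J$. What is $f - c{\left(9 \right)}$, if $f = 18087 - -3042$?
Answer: $21007$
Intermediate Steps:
$c{\left(J \right)} = 5 + 13 J$
$f = 21129$ ($f = 18087 + 3042 = 21129$)
$f - c{\left(9 \right)} = 21129 - \left(5 + 13 \cdot 9\right) = 21129 - \left(5 + 117\right) = 21129 - 122 = 21007$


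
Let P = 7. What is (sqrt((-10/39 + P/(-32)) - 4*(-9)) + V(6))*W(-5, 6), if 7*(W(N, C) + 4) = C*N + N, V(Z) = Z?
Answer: -54 - 3*sqrt(3458130)/104 ≈ -107.64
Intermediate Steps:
W(N, C) = -4 + N/7 + C*N/7 (W(N, C) = -4 + (C*N + N)/7 = -4 + (N + C*N)/7 = -4 + (N/7 + C*N/7) = -4 + N/7 + C*N/7)
(sqrt((-10/39 + P/(-32)) - 4*(-9)) + V(6))*W(-5, 6) = (sqrt((-10/39 + 7/(-32)) - 4*(-9)) + 6)*(-4 + (1/7)*(-5) + (1/7)*6*(-5)) = (sqrt((-10*1/39 + 7*(-1/32)) + 36) + 6)*(-4 - 5/7 - 30/7) = (sqrt((-10/39 - 7/32) + 36) + 6)*(-9) = (sqrt(-593/1248 + 36) + 6)*(-9) = (sqrt(44335/1248) + 6)*(-9) = (sqrt(3458130)/312 + 6)*(-9) = (6 + sqrt(3458130)/312)*(-9) = -54 - 3*sqrt(3458130)/104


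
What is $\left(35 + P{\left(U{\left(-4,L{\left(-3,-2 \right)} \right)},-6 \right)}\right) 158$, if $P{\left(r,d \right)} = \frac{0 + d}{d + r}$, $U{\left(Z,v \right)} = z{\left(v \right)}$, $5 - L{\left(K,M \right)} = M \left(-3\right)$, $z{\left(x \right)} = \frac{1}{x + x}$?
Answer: $\frac{73786}{13} \approx 5675.8$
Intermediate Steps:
$z{\left(x \right)} = \frac{1}{2 x}$
$L{\left(K,M \right)} = 5 + 3 M$ ($L{\left(K,M \right)} = 5 - M \left(-3\right) = 5 - - 3 M = 5 + 3 M$)
$U{\left(Z,v \right)} = \frac{1}{2 v}$
$P{\left(r,d \right)} = \frac{d}{d + r}$
$\left(35 + P{\left(U{\left(-4,L{\left(-3,-2 \right)} \right)},-6 \right)}\right) 158 = \left(35 - \frac{6}{-6 + \frac{1}{2 \left(5 + 3 \left(-2\right)\right)}}\right) 158 = \left(35 - \frac{6}{-6 + \frac{1}{2 \left(5 - 6\right)}}\right) 158 = \left(35 - \frac{6}{-6 + \frac{1}{2 \left(-1\right)}}\right) 158 = \left(35 - \frac{6}{-6 + \frac{1}{2} \left(-1\right)}\right) 158 = \left(35 - \frac{6}{-6 - \frac{1}{2}}\right) 158 = \left(35 - \frac{6}{- \frac{13}{2}}\right) 158 = \left(35 - - \frac{12}{13}\right) 158 = \left(35 + \frac{12}{13}\right) 158 = \frac{467}{13} \cdot 158 = \frac{73786}{13}$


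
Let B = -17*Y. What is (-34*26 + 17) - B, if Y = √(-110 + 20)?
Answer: -867 + 51*I*√10 ≈ -867.0 + 161.28*I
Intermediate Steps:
Y = 3*I*√10 (Y = √(-90) = 3*I*√10 ≈ 9.4868*I)
B = -51*I*√10 ≈ -161.28*I
(-34*26 + 17) - B = (-34*26 + 17) - (-51)*I*√10 = (-884 + 17) + 51*I*√10 = -867 + 51*I*√10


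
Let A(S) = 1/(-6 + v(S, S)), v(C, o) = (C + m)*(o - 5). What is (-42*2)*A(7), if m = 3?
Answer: -6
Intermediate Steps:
v(C, o) = (-5 + o)*(3 + C) (v(C, o) = (C + 3)*(o - 5) = (3 + C)*(-5 + o) = (-5 + o)*(3 + C))
A(S) = 1/(-21 + S² - 2*S) (A(S) = 1/(-6 + (-15 - 5*S + 3*S + S*S)) = 1/(-6 + (-15 - 5*S + 3*S + S²)) = 1/(-6 + (-15 + S² - 2*S)) = 1/(-21 + S² - 2*S))
(-42*2)*A(7) = (-42*2)/(-21 + 7² - 2*7) = (-21*4)/(-21 + 49 - 14) = -84/14 = -84*1/14 = -6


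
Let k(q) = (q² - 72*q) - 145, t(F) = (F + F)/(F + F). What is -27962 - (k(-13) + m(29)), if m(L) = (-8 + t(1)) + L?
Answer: -28944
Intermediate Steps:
t(F) = 1 (t(F) = (2*F)/((2*F)) = (2*F)*(1/(2*F)) = 1)
m(L) = -7 + L (m(L) = (-8 + 1) + L = -7 + L)
k(q) = -145 + q² - 72*q
-27962 - (k(-13) + m(29)) = -27962 - ((-145 + (-13)² - 72*(-13)) + (-7 + 29)) = -27962 - ((-145 + 169 + 936) + 22) = -27962 - (960 + 22) = -27962 - 1*982 = -27962 - 982 = -28944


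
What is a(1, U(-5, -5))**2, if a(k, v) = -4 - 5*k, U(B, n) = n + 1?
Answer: 81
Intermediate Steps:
U(B, n) = 1 + n
a(1, U(-5, -5))**2 = (-4 - 5*1)**2 = (-4 - 5)**2 = (-9)**2 = 81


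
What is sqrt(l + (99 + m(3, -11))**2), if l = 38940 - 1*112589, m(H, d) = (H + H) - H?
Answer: I*sqrt(63245) ≈ 251.49*I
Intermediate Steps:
m(H, d) = H (m(H, d) = 2*H - H = H)
l = -73649 (l = 38940 - 112589 = -73649)
sqrt(l + (99 + m(3, -11))**2) = sqrt(-73649 + (99 + 3)**2) = sqrt(-73649 + 102**2) = sqrt(-73649 + 10404) = sqrt(-63245) = I*sqrt(63245)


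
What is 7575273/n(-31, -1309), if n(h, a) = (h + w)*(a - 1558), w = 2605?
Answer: -841697/819962 ≈ -1.0265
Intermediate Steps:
n(h, a) = (-1558 + a)*(2605 + h) (n(h, a) = (h + 2605)*(a - 1558) = (2605 + h)*(-1558 + a) = (-1558 + a)*(2605 + h))
7575273/n(-31, -1309) = 7575273/(-4058590 - 1558*(-31) + 2605*(-1309) - 1309*(-31)) = 7575273/(-4058590 + 48298 - 3409945 + 40579) = 7575273/(-7379658) = 7575273*(-1/7379658) = -841697/819962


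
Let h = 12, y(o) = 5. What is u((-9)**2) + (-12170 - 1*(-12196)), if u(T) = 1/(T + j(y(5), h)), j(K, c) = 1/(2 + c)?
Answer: 29524/1135 ≈ 26.012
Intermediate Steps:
u(T) = 1/(1/14 + T) (u(T) = 1/(T + 1/(2 + 12)) = 1/(T + 1/14) = 1/(1/14 + T))
u((-9)**2) + (-12170 - 1*(-12196)) = 14/(1 + 14*(-9)**2) + (-12170 - 1*(-12196)) = 14/(1 + 14*81) + (-12170 + 12196) = 14/(1 + 1134) + 26 = 14/1135 + 26 = 29524/1135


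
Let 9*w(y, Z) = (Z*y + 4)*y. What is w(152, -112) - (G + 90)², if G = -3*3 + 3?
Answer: -2650544/9 ≈ -2.9451e+5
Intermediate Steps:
w(y, Z) = y*(4 + Z*y)/9 (w(y, Z) = ((Z*y + 4)*y)/9 = ((4 + Z*y)*y)/9 = (y*(4 + Z*y))/9 = y*(4 + Z*y)/9)
G = -6 (G = -9 + 3 = -6)
w(152, -112) - (G + 90)² = (⅑)*152*(4 - 112*152) - (-6 + 90)² = (⅑)*152*(4 - 17024) - 1*84² = (⅑)*152*(-17020) - 1*7056 = -2587040/9 - 7056 = -2650544/9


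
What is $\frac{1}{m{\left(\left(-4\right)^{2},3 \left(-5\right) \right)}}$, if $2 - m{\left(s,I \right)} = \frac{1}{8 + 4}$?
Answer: $\frac{12}{23} \approx 0.52174$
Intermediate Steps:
$m{\left(s,I \right)} = \frac{23}{12}$ ($m{\left(s,I \right)} = 2 - \frac{1}{8 + 4} = 2 - \frac{1}{12} = \frac{23}{12}$)
$\frac{1}{m{\left(\left(-4\right)^{2},3 \left(-5\right) \right)}} = \frac{1}{\frac{23}{12}} = \frac{12}{23}$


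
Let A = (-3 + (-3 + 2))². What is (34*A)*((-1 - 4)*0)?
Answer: 0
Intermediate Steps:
A = 16 (A = (-3 - 1)² = (-4)² = 16)
(34*A)*((-1 - 4)*0) = (34*16)*((-1 - 4)*0) = 544*(-5*0) = 544*0 = 0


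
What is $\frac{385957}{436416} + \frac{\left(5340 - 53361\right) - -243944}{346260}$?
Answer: $\frac{18262116899}{12592783680} \approx 1.4502$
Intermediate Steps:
$\frac{385957}{436416} + \frac{\left(5340 - 53361\right) - -243944}{346260} = 385957 \cdot \frac{1}{436416} + \left(\left(5340 - 53361\right) + 243944\right) \frac{1}{346260} = \frac{385957}{436416} + \left(-48021 + 243944\right) \frac{1}{346260} = \frac{385957}{436416} + 195923 \cdot \frac{1}{346260} = \frac{385957}{436416} + \frac{195923}{346260} = \frac{18262116899}{12592783680}$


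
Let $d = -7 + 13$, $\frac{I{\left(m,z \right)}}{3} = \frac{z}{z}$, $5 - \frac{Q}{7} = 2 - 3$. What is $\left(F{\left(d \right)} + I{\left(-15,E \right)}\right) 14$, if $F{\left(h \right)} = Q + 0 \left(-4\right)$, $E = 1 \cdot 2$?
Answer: $630$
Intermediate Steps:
$Q = 42$ ($Q = 35 - 7 \left(2 - 3\right) = 35 - -7 = 35 + 7 = 42$)
$E = 2$
$I{\left(m,z \right)} = 3$ ($I{\left(m,z \right)} = 3 \frac{z}{z} = 3 \cdot 1 = 3$)
$d = 6$
$F{\left(h \right)} = 42$ ($F{\left(h \right)} = 42 + 0 \left(-4\right) = 42 + 0 = 42$)
$\left(F{\left(d \right)} + I{\left(-15,E \right)}\right) 14 = \left(42 + 3\right) 14 = 45 \cdot 14 = 630$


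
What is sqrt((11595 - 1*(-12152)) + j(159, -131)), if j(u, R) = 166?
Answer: 3*sqrt(2657) ≈ 154.64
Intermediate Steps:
sqrt((11595 - 1*(-12152)) + j(159, -131)) = sqrt((11595 - 1*(-12152)) + 166) = sqrt((11595 + 12152) + 166) = sqrt(23747 + 166) = sqrt(23913) = 3*sqrt(2657)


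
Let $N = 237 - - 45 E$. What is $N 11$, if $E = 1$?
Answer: $3102$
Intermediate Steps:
$N = 282$ ($N = 237 - \left(-45\right) 1 = 237 - -45 = 237 + 45 = 282$)
$N 11 = 282 \cdot 11 = 3102$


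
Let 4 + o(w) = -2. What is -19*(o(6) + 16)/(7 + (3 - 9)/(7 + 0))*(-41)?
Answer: 54530/43 ≈ 1268.1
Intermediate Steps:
o(w) = -6 (o(w) = -4 - 2 = -6)
-19*(o(6) + 16)/(7 + (3 - 9)/(7 + 0))*(-41) = -19*(-6 + 16)/(7 + (3 - 9)/(7 + 0))*(-41) = -190/(7 - 6/7)*(-41) = -190/43/7*(-41) = -190*7/43*(-41) = -19*70/43*(-41) = -1330/43*(-41) = 54530/43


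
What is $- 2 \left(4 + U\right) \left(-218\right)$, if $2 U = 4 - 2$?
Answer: $2180$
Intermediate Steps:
$U = 1$ ($U = \frac{4 - 2}{2} = \frac{1}{2} \cdot 2 = 1$)
$- 2 \left(4 + U\right) \left(-218\right) = - 2 \left(4 + 1\right) \left(-218\right) = \left(-2\right) 5 \left(-218\right) = \left(-10\right) \left(-218\right) = 2180$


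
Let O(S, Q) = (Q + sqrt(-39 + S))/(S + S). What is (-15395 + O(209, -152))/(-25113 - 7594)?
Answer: 169349/359777 - sqrt(170)/13671526 ≈ 0.47070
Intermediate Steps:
O(S, Q) = (Q + sqrt(-39 + S))/(2*S) (O(S, Q) = (Q + sqrt(-39 + S))/((2*S)) = (Q + sqrt(-39 + S))*(1/(2*S)) = (Q + sqrt(-39 + S))/(2*S))
(-15395 + O(209, -152))/(-25113 - 7594) = (-15395 + (1/2)*(-152 + sqrt(-39 + 209))/209)/(-25113 - 7594) = (-15395 + (1/2)*(1/209)*(-152 + sqrt(170)))/(-32707) = (-15395 + (-4/11 + sqrt(170)/418))*(-1/32707) = (-169349/11 + sqrt(170)/418)*(-1/32707) = 169349/359777 - sqrt(170)/13671526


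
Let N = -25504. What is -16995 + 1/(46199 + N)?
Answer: -351711524/20695 ≈ -16995.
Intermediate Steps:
-16995 + 1/(46199 + N) = -16995 + 1/(46199 - 25504) = -16995 + 1/20695 = -351711524/20695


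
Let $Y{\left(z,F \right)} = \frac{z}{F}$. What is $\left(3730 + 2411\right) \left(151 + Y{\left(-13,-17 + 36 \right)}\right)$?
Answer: $\frac{17538696}{19} \approx 9.2309 \cdot 10^{5}$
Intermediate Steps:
$\left(3730 + 2411\right) \left(151 + Y{\left(-13,-17 + 36 \right)}\right) = \left(3730 + 2411\right) \left(151 - \frac{13}{-17 + 36}\right) = 6141 \left(151 - \frac{13}{19}\right) = 6141 \cdot \frac{2856}{19} = \frac{17538696}{19}$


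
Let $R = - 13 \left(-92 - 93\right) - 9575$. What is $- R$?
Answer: $7170$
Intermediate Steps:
$R = -7170$ ($R = \left(-13\right) \left(-185\right) - 9575 = 2405 - 9575 = -7170$)
$- R = \left(-1\right) \left(-7170\right) = 7170$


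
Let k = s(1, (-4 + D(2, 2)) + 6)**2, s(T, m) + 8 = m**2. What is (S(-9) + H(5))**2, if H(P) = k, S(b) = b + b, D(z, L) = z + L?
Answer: 586756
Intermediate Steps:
D(z, L) = L + z
s(T, m) = -8 + m**2
S(b) = 2*b
k = 784 (k = (-8 + ((-4 + (2 + 2)) + 6)**2)**2 = (-8 + ((-4 + 4) + 6)**2)**2 = (-8 + (0 + 6)**2)**2 = (-8 + 6**2)**2 = (-8 + 36)**2 = 28**2 = 784)
H(P) = 784
(S(-9) + H(5))**2 = (2*(-9) + 784)**2 = (-18 + 784)**2 = 766**2 = 586756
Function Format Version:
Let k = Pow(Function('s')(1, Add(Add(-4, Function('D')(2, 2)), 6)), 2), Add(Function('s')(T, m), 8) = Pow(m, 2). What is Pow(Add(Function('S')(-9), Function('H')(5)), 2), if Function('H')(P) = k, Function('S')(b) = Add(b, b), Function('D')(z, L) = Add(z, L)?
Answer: 586756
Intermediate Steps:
Function('D')(z, L) = Add(L, z)
Function('s')(T, m) = Add(-8, Pow(m, 2))
Function('S')(b) = Mul(2, b)
k = 784 (k = Pow(Add(-8, Pow(Add(Add(-4, Add(2, 2)), 6), 2)), 2) = Pow(Add(-8, Pow(Add(Add(-4, 4), 6), 2)), 2) = Pow(Add(-8, Pow(Add(0, 6), 2)), 2) = Pow(Add(-8, Pow(6, 2)), 2) = Pow(Add(-8, 36), 2) = Pow(28, 2) = 784)
Function('H')(P) = 784
Pow(Add(Function('S')(-9), Function('H')(5)), 2) = Pow(Add(Mul(2, -9), 784), 2) = Pow(Add(-18, 784), 2) = Pow(766, 2) = 586756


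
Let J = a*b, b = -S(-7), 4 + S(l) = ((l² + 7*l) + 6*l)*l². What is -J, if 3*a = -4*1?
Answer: 8248/3 ≈ 2749.3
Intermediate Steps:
S(l) = -4 + l²*(l² + 13*l) (S(l) = -4 + ((l² + 7*l) + 6*l)*l² = -4 + (l² + 13*l)*l² = -4 + l²*(l² + 13*l))
b = 2062 (b = -(-4 + (-7)⁴ + 13*(-7)³) = -(-4 + 2401 + 13*(-343)) = -(-4 + 2401 - 4459) = -1*(-2062) = 2062)
a = -4/3 (a = (-4*1)/3 = (⅓)*(-4) = -4/3 ≈ -1.3333)
J = -8248/3 (J = -4/3*2062 = -8248/3 ≈ -2749.3)
-J = -1*(-8248/3) = 8248/3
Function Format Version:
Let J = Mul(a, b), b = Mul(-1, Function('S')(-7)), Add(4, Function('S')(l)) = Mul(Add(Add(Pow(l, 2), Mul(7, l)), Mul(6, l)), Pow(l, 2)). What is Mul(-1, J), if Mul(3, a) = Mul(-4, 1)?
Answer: Rational(8248, 3) ≈ 2749.3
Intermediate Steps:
Function('S')(l) = Add(-4, Mul(Pow(l, 2), Add(Pow(l, 2), Mul(13, l)))) (Function('S')(l) = Add(-4, Mul(Add(Add(Pow(l, 2), Mul(7, l)), Mul(6, l)), Pow(l, 2))) = Add(-4, Mul(Add(Pow(l, 2), Mul(13, l)), Pow(l, 2))) = Add(-4, Mul(Pow(l, 2), Add(Pow(l, 2), Mul(13, l)))))
b = 2062 (b = Mul(-1, Add(-4, Pow(-7, 4), Mul(13, Pow(-7, 3)))) = Mul(-1, Add(-4, 2401, Mul(13, -343))) = Mul(-1, Add(-4, 2401, -4459)) = Mul(-1, -2062) = 2062)
a = Rational(-4, 3) (a = Mul(Rational(1, 3), Mul(-4, 1)) = Mul(Rational(1, 3), -4) = Rational(-4, 3) ≈ -1.3333)
J = Rational(-8248, 3) (J = Mul(Rational(-4, 3), 2062) = Rational(-8248, 3) ≈ -2749.3)
Mul(-1, J) = Mul(-1, Rational(-8248, 3)) = Rational(8248, 3)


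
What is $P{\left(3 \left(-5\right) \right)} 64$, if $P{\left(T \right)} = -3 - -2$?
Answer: $-64$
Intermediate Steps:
$P{\left(T \right)} = -1$ ($P{\left(T \right)} = -3 + 2 = -1$)
$P{\left(3 \left(-5\right) \right)} 64 = \left(-1\right) 64 = -64$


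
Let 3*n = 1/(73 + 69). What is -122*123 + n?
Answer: -6392555/426 ≈ -15006.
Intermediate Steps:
n = 1/426 (n = 1/(3*(73 + 69)) = (1/3)/142 = (1/3)*(1/142) = 1/426 ≈ 0.0023474)
-122*123 + n = -122*123 + 1/426 = -15006 + 1/426 = -6392555/426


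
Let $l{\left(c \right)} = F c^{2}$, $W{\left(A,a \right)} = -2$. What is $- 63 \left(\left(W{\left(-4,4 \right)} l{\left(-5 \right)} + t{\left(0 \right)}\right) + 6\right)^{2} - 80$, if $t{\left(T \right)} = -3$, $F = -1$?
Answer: $-177047$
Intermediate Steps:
$l{\left(c \right)} = - c^{2}$
$- 63 \left(\left(W{\left(-4,4 \right)} l{\left(-5 \right)} + t{\left(0 \right)}\right) + 6\right)^{2} - 80 = - 63 \left(\left(- 2 \left(- \left(-5\right)^{2}\right) - 3\right) + 6\right)^{2} - 80 = - 63 \left(\left(- 2 \left(\left(-1\right) 25\right) - 3\right) + 6\right)^{2} - 80 = - 63 \left(\left(\left(-2\right) \left(-25\right) - 3\right) + 6\right)^{2} - 80 = - 63 \left(\left(50 - 3\right) + 6\right)^{2} - 80 = - 63 \left(47 + 6\right)^{2} - 80 = - 63 \cdot 53^{2} - 80 = \left(-63\right) 2809 - 80 = -176967 - 80 = -177047$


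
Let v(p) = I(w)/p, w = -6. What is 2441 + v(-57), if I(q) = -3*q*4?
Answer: 46355/19 ≈ 2439.7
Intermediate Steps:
I(q) = -12*q
v(p) = 72/p (v(p) = (-12*(-6))/p = 72/p)
2441 + v(-57) = 2441 + 72/(-57) = 2441 + 72*(-1/57) = 2441 - 24/19 = 46355/19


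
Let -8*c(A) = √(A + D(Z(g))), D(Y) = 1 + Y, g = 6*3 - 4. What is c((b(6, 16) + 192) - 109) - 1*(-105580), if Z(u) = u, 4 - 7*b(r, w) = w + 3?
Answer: 105580 - √4697/56 ≈ 1.0558e+5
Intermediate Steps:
g = 14 (g = 18 - 4 = 14)
b(r, w) = ⅐ - w/7 (b(r, w) = 4/7 - (w + 3)/7 = 4/7 - (3 + w)/7 = 4/7 + (-3/7 - w/7) = ⅐ - w/7)
c(A) = -√(15 + A)/8 (c(A) = -√(A + (1 + 14))/8 = -√(A + 15)/8 = -√(15 + A)/8)
c((b(6, 16) + 192) - 109) - 1*(-105580) = -√(15 + (((⅐ - ⅐*16) + 192) - 109))/8 - 1*(-105580) = -√(15 + (((⅐ - 16/7) + 192) - 109))/8 + 105580 = -√(15 + ((-15/7 + 192) - 109))/8 + 105580 = -√(15 + (1329/7 - 109))/8 + 105580 = -√(15 + 566/7)/8 + 105580 = -√4697/56 + 105580 = 105580 - √4697/56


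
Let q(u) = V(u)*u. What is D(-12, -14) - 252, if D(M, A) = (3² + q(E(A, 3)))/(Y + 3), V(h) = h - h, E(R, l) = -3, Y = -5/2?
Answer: -234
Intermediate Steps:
Y = -5/2 (Y = -5*½ = -5/2 ≈ -2.5000)
V(h) = 0
q(u) = 0 (q(u) = 0*u = 0)
D(M, A) = 18 (D(M, A) = (3² + 0)/(-5/2 + 3) = (9 + 0)/(½) = 9*2 = 18)
D(-12, -14) - 252 = 18 - 252 = -234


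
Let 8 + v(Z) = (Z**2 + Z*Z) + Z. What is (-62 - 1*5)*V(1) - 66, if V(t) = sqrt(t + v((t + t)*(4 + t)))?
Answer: -66 - 67*sqrt(203) ≈ -1020.6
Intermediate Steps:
v(Z) = -8 + Z + 2*Z**2 (v(Z) = -8 + ((Z**2 + Z*Z) + Z) = -8 + ((Z**2 + Z**2) + Z) = -8 + (2*Z**2 + Z) = -8 + (Z + 2*Z**2) = -8 + Z + 2*Z**2)
V(t) = sqrt(-8 + t + 2*t*(4 + t) + 8*t**2*(4 + t)**2) (V(t) = sqrt(t + (-8 + (t + t)*(4 + t) + 2*((t + t)*(4 + t))**2)) = sqrt(t + (-8 + (2*t)*(4 + t) + 2*((2*t)*(4 + t))**2)) = sqrt(t + (-8 + 2*t*(4 + t) + 2*(2*t*(4 + t))**2)) = sqrt(t + (-8 + 2*t*(4 + t) + 2*(4*t**2*(4 + t)**2))) = sqrt(t + (-8 + 2*t*(4 + t) + 8*t**2*(4 + t)**2)) = sqrt(-8 + t + 2*t*(4 + t) + 8*t**2*(4 + t)**2))
(-62 - 1*5)*V(1) - 66 = (-62 - 1*5)*sqrt(-8 + 1 + 2*1*(4 + 1) + 8*1**2*(4 + 1)**2) - 66 = (-62 - 5)*sqrt(-8 + 1 + 2*1*5 + 8*1*5**2) - 66 = -67*sqrt(-8 + 1 + 10 + 8*1*25) - 66 = -67*sqrt(-8 + 1 + 10 + 200) - 66 = -67*sqrt(203) - 66 = -66 - 67*sqrt(203)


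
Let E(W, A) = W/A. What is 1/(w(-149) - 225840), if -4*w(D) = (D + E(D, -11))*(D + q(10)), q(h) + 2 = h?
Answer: -22/5073525 ≈ -4.3362e-6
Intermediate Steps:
q(h) = -2 + h
w(D) = -5*D*(8 + D)/22 (w(D) = -(D + D/(-11))*(D + (-2 + 10))/4 = -(D + D*(-1/11))*(D + 8)/4 = -(D - D/11)*(8 + D)/4 = -10*D/11*(8 + D)/4 = -5*D*(8 + D)/22)
1/(w(-149) - 225840) = 1/((5/22)*(-149)*(-8 - 1*(-149)) - 225840) = 1/((5/22)*(-149)*(-8 + 149) - 225840) = 1/((5/22)*(-149)*141 - 225840) = 1/(-105045/22 - 225840) = 1/(-5073525/22) = -22/5073525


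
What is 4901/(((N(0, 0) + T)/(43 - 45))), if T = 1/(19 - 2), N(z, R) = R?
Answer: -166634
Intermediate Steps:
T = 1/17 ≈ 0.058824
4901/(((N(0, 0) + T)/(43 - 45))) = 4901/(((0 + 1/17)/(43 - 45))) = 4901/(((1/17)/(-2))) = 4901/((-½*1/17)) = 4901/(-1/34) = 4901*(-34) = -166634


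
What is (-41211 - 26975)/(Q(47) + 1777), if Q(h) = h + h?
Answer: -68186/1871 ≈ -36.444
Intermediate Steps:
Q(h) = 2*h
(-41211 - 26975)/(Q(47) + 1777) = (-41211 - 26975)/(2*47 + 1777) = -68186/(94 + 1777) = -68186/1871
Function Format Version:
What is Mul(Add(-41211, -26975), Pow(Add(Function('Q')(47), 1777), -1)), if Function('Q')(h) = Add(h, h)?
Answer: Rational(-68186, 1871) ≈ -36.444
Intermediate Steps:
Function('Q')(h) = Mul(2, h)
Mul(Add(-41211, -26975), Pow(Add(Function('Q')(47), 1777), -1)) = Mul(Add(-41211, -26975), Pow(Add(Mul(2, 47), 1777), -1)) = Mul(-68186, Pow(Add(94, 1777), -1)) = Mul(-68186, Pow(1871, -1)) = Mul(-68186, Rational(1, 1871)) = Rational(-68186, 1871)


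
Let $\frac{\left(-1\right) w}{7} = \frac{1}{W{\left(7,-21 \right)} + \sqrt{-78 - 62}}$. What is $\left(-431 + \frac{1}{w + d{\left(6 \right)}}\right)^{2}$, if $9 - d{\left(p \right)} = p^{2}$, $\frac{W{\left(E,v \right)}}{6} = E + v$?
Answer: $\frac{5 \left(1028164292 \sqrt{35} + 7113452353453 i\right)}{27672 \sqrt{35} + 191434861 i} \approx 1.8579 \cdot 10^{5} + 0.013694 i$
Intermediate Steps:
$W{\left(E,v \right)} = 6 E + 6 v$ ($W{\left(E,v \right)} = 6 \left(E + v\right) = 6 E + 6 v$)
$w = - \frac{7}{-84 + 2 i \sqrt{35}}$ ($w = - \frac{7}{\left(6 \cdot 7 + 6 \left(-21\right)\right) + \sqrt{-78 - 62}} = - \frac{7}{\left(42 - 126\right) + \sqrt{-140}} = - \frac{7}{-84 + 2 i \sqrt{35}} \approx 0.081712 + 0.01151 i$)
$d{\left(p \right)} = 9 - p^{2}$
$\left(-431 + \frac{1}{w + d{\left(6 \right)}}\right)^{2} = \left(-431 + \frac{1}{\left(\frac{21}{257} + \frac{i \sqrt{35}}{514}\right) + \left(9 - 6^{2}\right)}\right)^{2} = \left(-431 + \frac{1}{\left(\frac{21}{257} + \frac{i \sqrt{35}}{514}\right) + \left(9 - 36\right)}\right)^{2} = \left(-431 + \frac{1}{\left(\frac{21}{257} + \frac{i \sqrt{35}}{514}\right) - 27}\right)^{2} = \left(-431 + \frac{1}{- \frac{6918}{257} + \frac{i \sqrt{35}}{514}}\right)^{2}$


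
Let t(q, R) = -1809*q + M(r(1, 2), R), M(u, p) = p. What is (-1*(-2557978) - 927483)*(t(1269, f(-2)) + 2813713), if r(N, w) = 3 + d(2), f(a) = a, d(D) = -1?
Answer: 844743154550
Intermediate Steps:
r(N, w) = 2 (r(N, w) = 3 - 1 = 2)
t(q, R) = R - 1809*q (t(q, R) = -1809*q + R = R - 1809*q)
(-1*(-2557978) - 927483)*(t(1269, f(-2)) + 2813713) = (-1*(-2557978) - 927483)*((-2 - 1809*1269) + 2813713) = (2557978 - 927483)*((-2 - 2295621) + 2813713) = 1630495*(-2295623 + 2813713) = 1630495*518090 = 844743154550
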